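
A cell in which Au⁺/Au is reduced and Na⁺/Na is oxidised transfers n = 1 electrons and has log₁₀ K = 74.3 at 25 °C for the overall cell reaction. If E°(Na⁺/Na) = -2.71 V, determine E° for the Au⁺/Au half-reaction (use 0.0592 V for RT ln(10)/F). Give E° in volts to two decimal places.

+1.69 V

E°cell = (0.0592/n)·log K = (0.0592/1)(74.3) = +4.399 V.
Since Au⁺/Au is the cathode and Na⁺/Na the anode, E°cell = E°(Au⁺/Au) − E°(Na⁺/Na).
So E°(Au⁺/Au) = E°cell + E°(Na⁺/Na) = +4.399 + (-2.71) = +1.69 V.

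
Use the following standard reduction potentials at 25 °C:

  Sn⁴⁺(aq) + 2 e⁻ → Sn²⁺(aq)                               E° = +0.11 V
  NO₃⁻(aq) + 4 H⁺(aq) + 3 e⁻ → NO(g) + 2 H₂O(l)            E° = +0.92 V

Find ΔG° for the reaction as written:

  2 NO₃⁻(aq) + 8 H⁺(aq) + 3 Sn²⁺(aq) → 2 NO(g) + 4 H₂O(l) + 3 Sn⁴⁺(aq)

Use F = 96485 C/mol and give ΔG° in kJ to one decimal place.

As written, NO₃⁻/NO is reduced (cathode) and Sn⁴⁺/Sn²⁺ is oxidised (anode), so E°cell = (+0.92) − (+0.11) = +0.81 V.
Balancing electrons gives n = 6.
ΔG° = −nFE° = −(6)(96485)(+0.81) = -468,917 J = -468.9 kJ.

-468.9 kJ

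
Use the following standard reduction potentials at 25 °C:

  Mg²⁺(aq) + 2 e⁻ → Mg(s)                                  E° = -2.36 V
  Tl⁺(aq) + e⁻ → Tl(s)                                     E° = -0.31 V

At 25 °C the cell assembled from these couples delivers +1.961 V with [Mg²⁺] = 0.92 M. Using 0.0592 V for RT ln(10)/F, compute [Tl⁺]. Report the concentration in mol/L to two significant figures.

Tl⁺/Tl is the cathode, Mg²⁺/Mg the anode: E°cell = +2.05 V, n = 2.
Overall reaction: 2 Tl⁺(aq) + Mg(s) → 2 Tl(s) + Mg²⁺(aq); Q = [Mg²⁺]^1/[Tl⁺]^2.
From E = E° − (0.0592/n) log Q: log Q = (E° − E)·n/0.0592 = (+2.05 − (+1.961))·2/0.0592 = 3.0068.
So 2·log[Tl⁺] = 1·log(0.92) − log Q = -0.0362 − (3.0068) = -3.0430; log[Tl⁺] = -3.0430 / 2 = -1.5215; [Tl⁺] = 10^(-1.5215) ≈ 0.030 M.

0.030 M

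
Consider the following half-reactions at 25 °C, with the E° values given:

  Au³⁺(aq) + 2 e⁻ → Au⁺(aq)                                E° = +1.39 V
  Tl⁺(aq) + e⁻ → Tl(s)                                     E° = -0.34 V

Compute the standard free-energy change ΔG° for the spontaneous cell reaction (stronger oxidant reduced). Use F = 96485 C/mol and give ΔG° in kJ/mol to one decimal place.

Au³⁺/Au⁺ (E° = +1.39 V) is the cathode; Tl⁺/Tl (E° = -0.34 V) is the anode, so E°cell = +1.73 V.
Balancing electrons gives n = 2 (lcm of 2 and 1).
ΔG° = −nFE° = −(2)(96485)(+1.73) = -333,838 J = -333.8 kJ/mol.

-333.8 kJ/mol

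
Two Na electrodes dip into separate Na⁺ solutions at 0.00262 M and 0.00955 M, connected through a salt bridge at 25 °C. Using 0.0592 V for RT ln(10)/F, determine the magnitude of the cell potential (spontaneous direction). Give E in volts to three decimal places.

+0.033 V

For a concentration cell E°cell = 0. The 0.00955 M side is the cathode (reduction is favoured where [Na⁺] is higher).
With n = 1, E = −(0.0592/1) log([Na⁺]ₐₙ/[Na⁺]꜀ₐₜ) = −(0.0592/1) log(0.00262/0.00955) = −(0.0592/1)(-0.562) = +0.033 V.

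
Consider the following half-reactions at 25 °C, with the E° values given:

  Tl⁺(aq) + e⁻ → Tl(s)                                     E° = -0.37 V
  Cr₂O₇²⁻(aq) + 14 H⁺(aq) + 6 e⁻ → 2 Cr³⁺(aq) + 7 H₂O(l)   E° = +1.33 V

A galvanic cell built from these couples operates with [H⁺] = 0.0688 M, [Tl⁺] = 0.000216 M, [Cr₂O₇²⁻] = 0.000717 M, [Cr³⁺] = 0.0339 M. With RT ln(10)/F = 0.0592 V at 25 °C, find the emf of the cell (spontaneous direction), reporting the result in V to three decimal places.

Cr₂O₇²⁻/Cr³⁺ is the cathode (higher E°), Tl⁺/Tl the anode: E°cell = +1.33 − (-0.37) = +1.70 V, n = 6.
Overall: Cr₂O₇²⁻(aq) + 14 H⁺(aq) + 6 Tl(s) → 2 Cr³⁺(aq) + 7 H₂O(l) + 6 Tl⁺(aq)
Q = [Cr³⁺]^2·[Tl⁺]^6 / ([Cr₂O₇²⁻]·[H⁺]^14); log Q = -5.515.
E = E° − (0.0592/n) log Q = +1.70 − (0.0592/6)(-5.515) = +1.754 V.

+1.754 V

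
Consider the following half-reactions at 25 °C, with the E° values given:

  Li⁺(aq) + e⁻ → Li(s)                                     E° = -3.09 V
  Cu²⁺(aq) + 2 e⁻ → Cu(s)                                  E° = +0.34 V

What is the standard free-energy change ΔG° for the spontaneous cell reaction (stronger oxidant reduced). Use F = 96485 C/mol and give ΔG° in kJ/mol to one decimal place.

-661.9 kJ/mol

Cu²⁺/Cu (E° = +0.34 V) is the cathode; Li⁺/Li (E° = -3.09 V) is the anode, so E°cell = +3.43 V.
Balancing electrons gives n = 2 (lcm of 2 and 1).
ΔG° = −nFE° = −(2)(96485)(+3.43) = -661,887 J = -661.9 kJ/mol.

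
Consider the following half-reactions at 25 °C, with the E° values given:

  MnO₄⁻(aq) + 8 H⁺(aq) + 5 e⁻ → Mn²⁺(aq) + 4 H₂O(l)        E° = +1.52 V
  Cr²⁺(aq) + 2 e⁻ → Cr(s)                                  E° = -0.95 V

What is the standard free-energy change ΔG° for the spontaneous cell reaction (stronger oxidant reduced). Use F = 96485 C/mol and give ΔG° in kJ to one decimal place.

MnO₄⁻/Mn²⁺ (E° = +1.52 V) is the cathode; Cr²⁺/Cr (E° = -0.95 V) is the anode, so E°cell = +2.47 V.
Balancing electrons gives n = 10 (lcm of 5 and 2).
ΔG° = −nFE° = −(10)(96485)(+2.47) = -2,383,180 J = -2383.2 kJ.

-2383.2 kJ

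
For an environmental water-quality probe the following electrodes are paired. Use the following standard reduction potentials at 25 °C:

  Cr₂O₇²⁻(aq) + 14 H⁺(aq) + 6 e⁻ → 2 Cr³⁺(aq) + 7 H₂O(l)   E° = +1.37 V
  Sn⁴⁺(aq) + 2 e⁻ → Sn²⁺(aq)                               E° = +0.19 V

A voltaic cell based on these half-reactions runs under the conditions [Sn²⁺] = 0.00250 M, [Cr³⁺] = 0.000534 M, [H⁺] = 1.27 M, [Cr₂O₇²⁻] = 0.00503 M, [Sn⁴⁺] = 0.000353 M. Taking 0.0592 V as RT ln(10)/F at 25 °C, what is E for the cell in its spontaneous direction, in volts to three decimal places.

Cr₂O₇²⁻/Cr³⁺ is the cathode (higher E°), Sn⁴⁺/Sn²⁺ the anode: E°cell = +1.37 − (+0.19) = +1.18 V, n = 6.
Overall: Cr₂O₇²⁻(aq) + 14 H⁺(aq) + 3 Sn²⁺(aq) → 2 Cr³⁺(aq) + 7 H₂O(l) + 3 Sn⁴⁺(aq)
Q = [Cr³⁺]^2·[Sn⁴⁺]^3 / ([Cr₂O₇²⁻]·[H⁺]^14·[Sn²⁺]^3); log Q = -8.250.
E = E° − (0.0592/n) log Q = +1.18 − (0.0592/6)(-8.250) = +1.261 V.

+1.261 V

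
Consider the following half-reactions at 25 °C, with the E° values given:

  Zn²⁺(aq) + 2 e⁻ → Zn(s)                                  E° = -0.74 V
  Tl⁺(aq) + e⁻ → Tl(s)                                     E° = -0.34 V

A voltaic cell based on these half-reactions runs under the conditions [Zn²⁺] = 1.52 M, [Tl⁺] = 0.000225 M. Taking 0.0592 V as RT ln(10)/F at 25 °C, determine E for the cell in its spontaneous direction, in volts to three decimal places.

+0.179 V

Tl⁺/Tl is the cathode (higher E°), Zn²⁺/Zn the anode: E°cell = -0.34 − (-0.74) = +0.40 V, n = 2.
Overall: 2 Tl⁺(aq) + Zn(s) → 2 Tl(s) + Zn²⁺(aq)
Q = [Zn²⁺] / ([Tl⁺]^2); log Q = 7.477.
E = E° − (0.0592/n) log Q = +0.40 − (0.0592/2)(7.477) = +0.179 V.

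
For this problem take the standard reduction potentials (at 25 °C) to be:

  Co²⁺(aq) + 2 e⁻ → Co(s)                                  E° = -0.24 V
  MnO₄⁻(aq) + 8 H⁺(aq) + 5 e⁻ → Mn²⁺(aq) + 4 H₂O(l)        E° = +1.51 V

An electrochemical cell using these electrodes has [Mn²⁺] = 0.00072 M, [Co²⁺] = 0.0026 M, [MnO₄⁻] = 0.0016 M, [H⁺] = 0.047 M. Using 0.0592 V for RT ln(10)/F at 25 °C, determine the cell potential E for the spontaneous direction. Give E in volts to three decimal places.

+1.705 V

MnO₄⁻/Mn²⁺ is the cathode (higher E°), Co²⁺/Co the anode: E°cell = +1.51 − (-0.24) = +1.75 V, n = 10.
Overall: 2 MnO₄⁻(aq) + 16 H⁺(aq) + 5 Co(s) → 2 Mn²⁺(aq) + 8 H₂O(l) + 5 Co²⁺(aq)
Q = [Mn²⁺]^2·[Co²⁺]^5 / ([MnO₄⁻]^2·[H⁺]^16); log Q = 7.628.
E = E° − (0.0592/n) log Q = +1.75 − (0.0592/10)(7.628) = +1.705 V.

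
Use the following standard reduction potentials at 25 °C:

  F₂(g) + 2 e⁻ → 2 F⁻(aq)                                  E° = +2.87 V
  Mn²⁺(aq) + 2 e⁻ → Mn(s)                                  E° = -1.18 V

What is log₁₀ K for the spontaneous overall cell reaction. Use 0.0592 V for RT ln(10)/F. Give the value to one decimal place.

Cathode: F₂/F⁻; anode: Mn²⁺/Mn. E°cell = +4.05 V, n = 2.
log K = nE°cell / 0.0592 = (2)(+4.05) / 0.0592 = 136.8.

136.8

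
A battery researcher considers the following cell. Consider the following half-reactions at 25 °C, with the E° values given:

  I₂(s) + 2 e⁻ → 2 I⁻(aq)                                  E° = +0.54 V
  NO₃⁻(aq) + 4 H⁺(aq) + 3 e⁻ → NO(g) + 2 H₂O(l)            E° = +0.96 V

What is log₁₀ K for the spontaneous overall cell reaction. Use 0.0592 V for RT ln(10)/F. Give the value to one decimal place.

Cathode: NO₃⁻/NO; anode: I₂/I⁻. E°cell = +0.42 V, n = 6.
log K = nE°cell / 0.0592 = (6)(+0.42) / 0.0592 = 42.6.

42.6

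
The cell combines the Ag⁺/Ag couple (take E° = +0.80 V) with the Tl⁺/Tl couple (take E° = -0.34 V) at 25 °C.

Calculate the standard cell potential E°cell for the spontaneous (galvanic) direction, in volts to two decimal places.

+1.14 V

The Ag⁺/Ag couple has the higher reduction potential, so it is the cathode; Tl⁺/Tl is oxidised at the anode.
E°cell = E°(cathode) − E°(anode) = (+0.80) − (-0.34) = +1.14 V.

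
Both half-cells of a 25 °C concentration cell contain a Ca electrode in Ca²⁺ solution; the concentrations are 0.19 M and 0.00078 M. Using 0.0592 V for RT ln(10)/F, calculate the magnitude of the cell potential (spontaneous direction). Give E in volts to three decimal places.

For a concentration cell E°cell = 0. The 0.19 M side is the cathode (reduction is favoured where [Ca²⁺] is higher).
With n = 2, E = −(0.0592/2) log([Ca²⁺]ₐₙ/[Ca²⁺]꜀ₐₜ) = −(0.0592/2) log(0.00078/0.19) = −(0.0592/2)(-2.387) = +0.071 V.

+0.071 V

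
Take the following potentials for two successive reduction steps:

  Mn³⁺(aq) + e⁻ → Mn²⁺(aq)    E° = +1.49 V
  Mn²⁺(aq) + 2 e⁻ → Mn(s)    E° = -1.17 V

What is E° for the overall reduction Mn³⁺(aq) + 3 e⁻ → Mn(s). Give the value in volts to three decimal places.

Since ΔG° = −nFE° is additive over sequential reductions, n₃E°₃ = n₁E°₁ + n₂E°₂.
E°₃ = (1×+1.49 + 2×-1.17) / 3 = (-0.850) / 3 = -0.283 V.

-0.283 V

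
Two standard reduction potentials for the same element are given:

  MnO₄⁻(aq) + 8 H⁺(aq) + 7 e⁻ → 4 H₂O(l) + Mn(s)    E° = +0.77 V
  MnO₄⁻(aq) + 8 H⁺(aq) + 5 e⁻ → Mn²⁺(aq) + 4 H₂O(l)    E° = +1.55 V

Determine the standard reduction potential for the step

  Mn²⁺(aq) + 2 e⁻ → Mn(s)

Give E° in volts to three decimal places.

-1.180 V

Sequential free energies add, so n₃E°₃ = n₁E°₁ + n₂E°₂.
With n₃ = 7, and the known step contributing 5×(+1.55) V, the unknown satisfies 2·E° = 7×(+0.77) − 5×(+1.55) = -2.360.
E° = -2.360 / 2 = -1.180 V.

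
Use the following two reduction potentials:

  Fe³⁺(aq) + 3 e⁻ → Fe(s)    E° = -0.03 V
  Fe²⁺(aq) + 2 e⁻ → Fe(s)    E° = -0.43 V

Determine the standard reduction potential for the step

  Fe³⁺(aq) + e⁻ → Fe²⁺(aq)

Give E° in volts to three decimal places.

+0.770 V

Sequential free energies add, so n₃E°₃ = n₁E°₁ + n₂E°₂.
With n₃ = 3, and the known step contributing 2×(-0.43) V, the unknown satisfies 1·E° = 3×(-0.03) − 2×(-0.43) = +0.770.
E° = +0.770 / 1 = +0.770 V.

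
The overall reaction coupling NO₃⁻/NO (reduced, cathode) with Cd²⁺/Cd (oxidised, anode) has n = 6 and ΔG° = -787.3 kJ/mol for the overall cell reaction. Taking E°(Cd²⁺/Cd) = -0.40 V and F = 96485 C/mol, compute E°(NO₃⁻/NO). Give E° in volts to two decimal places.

E°cell = −ΔG°/(nF) = −(-787.3×10³)/((6)(96485)) = +1.360 V.
Since NO₃⁻/NO is the cathode and Cd²⁺/Cd the anode, E°cell = E°(NO₃⁻/NO) − E°(Cd²⁺/Cd).
So E°(NO₃⁻/NO) = E°cell + E°(Cd²⁺/Cd) = +1.360 + (-0.40) = +0.96 V.

+0.96 V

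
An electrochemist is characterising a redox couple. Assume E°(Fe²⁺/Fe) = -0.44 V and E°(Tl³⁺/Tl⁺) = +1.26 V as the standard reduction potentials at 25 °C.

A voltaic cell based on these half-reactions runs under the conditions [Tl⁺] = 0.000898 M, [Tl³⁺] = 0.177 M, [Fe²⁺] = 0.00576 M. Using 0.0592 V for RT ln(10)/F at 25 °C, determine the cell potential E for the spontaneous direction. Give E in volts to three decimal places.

+1.834 V

Tl³⁺/Tl⁺ is the cathode (higher E°), Fe²⁺/Fe the anode: E°cell = +1.26 − (-0.44) = +1.70 V, n = 2.
Overall: Tl³⁺(aq) + Fe(s) → Tl⁺(aq) + Fe²⁺(aq)
Q = [Tl⁺]·[Fe²⁺] / ([Tl³⁺]); log Q = -4.534.
E = E° − (0.0592/n) log Q = +1.70 − (0.0592/2)(-4.534) = +1.834 V.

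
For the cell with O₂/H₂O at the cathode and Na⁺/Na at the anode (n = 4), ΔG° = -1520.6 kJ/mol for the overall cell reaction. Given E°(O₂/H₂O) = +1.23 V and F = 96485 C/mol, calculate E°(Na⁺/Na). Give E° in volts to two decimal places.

E°cell = −ΔG°/(nF) = −(-1520.6×10³)/((4)(96485)) = +3.940 V.
Since O₂/H₂O is the cathode and Na⁺/Na the anode, E°cell = E°(O₂/H₂O) − E°(Na⁺/Na).
So E°(Na⁺/Na) = E°(O₂/H₂O) − E°cell = (+1.23) − (+3.940) = -2.71 V.

-2.71 V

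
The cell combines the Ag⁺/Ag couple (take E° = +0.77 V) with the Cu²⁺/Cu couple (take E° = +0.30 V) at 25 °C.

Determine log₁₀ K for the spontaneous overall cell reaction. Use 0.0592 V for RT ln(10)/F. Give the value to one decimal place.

15.9

Cathode: Ag⁺/Ag; anode: Cu²⁺/Cu. E°cell = +0.47 V, n = 2.
log K = nE°cell / 0.0592 = (2)(+0.47) / 0.0592 = 15.9.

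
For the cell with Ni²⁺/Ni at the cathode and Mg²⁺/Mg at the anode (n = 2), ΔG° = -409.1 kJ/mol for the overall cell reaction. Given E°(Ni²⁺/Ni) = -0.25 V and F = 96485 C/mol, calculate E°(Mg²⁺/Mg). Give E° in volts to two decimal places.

-2.37 V

E°cell = −ΔG°/(nF) = −(-409.1×10³)/((2)(96485)) = +2.120 V.
Since Ni²⁺/Ni is the cathode and Mg²⁺/Mg the anode, E°cell = E°(Ni²⁺/Ni) − E°(Mg²⁺/Mg).
So E°(Mg²⁺/Mg) = E°(Ni²⁺/Ni) − E°cell = (-0.25) − (+2.120) = -2.37 V.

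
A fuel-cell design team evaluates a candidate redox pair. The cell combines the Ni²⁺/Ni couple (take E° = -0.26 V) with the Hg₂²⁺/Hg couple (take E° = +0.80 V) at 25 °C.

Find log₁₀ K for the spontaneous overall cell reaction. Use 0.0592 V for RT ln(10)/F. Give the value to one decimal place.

Cathode: Hg₂²⁺/Hg; anode: Ni²⁺/Ni. E°cell = +1.06 V, n = 2.
log K = nE°cell / 0.0592 = (2)(+1.06) / 0.0592 = 35.8.

35.8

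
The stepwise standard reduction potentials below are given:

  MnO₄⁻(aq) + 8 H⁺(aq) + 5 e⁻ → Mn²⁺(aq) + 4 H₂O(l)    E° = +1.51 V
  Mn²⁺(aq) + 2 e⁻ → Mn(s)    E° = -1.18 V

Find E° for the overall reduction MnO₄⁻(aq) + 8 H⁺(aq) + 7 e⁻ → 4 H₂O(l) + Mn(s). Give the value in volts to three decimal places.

Since ΔG° = −nFE° is additive over sequential reductions, n₃E°₃ = n₁E°₁ + n₂E°₂.
E°₃ = (5×+1.51 + 2×-1.18) / 7 = (+5.190) / 7 = +0.741 V.

+0.741 V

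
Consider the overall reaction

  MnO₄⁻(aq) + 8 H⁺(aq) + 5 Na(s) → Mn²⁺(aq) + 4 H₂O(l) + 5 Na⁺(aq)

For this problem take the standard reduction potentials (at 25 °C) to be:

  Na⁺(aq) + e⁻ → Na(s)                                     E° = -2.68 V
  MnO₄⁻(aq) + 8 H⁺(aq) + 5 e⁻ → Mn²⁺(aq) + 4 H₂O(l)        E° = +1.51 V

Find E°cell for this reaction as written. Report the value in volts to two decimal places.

+4.19 V

The MnO₄⁻/Mn²⁺ couple has the higher reduction potential, so it is the cathode; Na⁺/Na is oxidised at the anode.
E°cell = E°(cathode) − E°(anode) = (+1.51) − (-2.68) = +4.19 V.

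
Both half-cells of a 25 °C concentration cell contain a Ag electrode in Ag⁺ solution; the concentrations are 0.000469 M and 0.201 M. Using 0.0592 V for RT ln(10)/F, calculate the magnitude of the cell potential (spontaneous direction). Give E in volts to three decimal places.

For a concentration cell E°cell = 0. The 0.201 M side is the cathode (reduction is favoured where [Ag⁺] is higher).
With n = 1, E = −(0.0592/1) log([Ag⁺]ₐₙ/[Ag⁺]꜀ₐₜ) = −(0.0592/1) log(0.000469/0.201) = −(0.0592/1)(-2.632) = +0.156 V.

+0.156 V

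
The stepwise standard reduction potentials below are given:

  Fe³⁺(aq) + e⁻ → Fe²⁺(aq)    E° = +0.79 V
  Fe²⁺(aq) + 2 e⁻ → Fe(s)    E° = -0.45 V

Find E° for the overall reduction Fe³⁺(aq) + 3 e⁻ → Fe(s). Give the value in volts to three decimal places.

Since ΔG° = −nFE° is additive over sequential reductions, n₃E°₃ = n₁E°₁ + n₂E°₂.
E°₃ = (1×+0.79 + 2×-0.45) / 3 = (-0.110) / 3 = -0.037 V.

-0.037 V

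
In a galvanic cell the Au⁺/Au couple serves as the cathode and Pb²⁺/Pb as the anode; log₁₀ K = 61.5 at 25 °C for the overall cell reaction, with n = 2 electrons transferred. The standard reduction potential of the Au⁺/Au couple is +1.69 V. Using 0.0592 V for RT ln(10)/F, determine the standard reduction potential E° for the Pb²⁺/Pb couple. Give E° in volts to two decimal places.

-0.13 V

E°cell = (0.0592/n)·log K = (0.0592/2)(61.5) = +1.820 V.
Since Au⁺/Au is the cathode and Pb²⁺/Pb the anode, E°cell = E°(Au⁺/Au) − E°(Pb²⁺/Pb).
So E°(Pb²⁺/Pb) = E°(Au⁺/Au) − E°cell = (+1.69) − (+1.820) = -0.13 V.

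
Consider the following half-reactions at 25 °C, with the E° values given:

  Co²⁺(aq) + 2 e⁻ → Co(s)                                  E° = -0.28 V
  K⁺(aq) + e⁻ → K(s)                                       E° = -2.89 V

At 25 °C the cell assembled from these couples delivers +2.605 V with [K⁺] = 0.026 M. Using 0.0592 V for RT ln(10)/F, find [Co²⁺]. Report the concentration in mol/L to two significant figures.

0.00046 M

Co²⁺/Co is the cathode, K⁺/K the anode: E°cell = +2.61 V, n = 2.
Overall reaction: Co²⁺(aq) + 2 K(s) → Co(s) + 2 K⁺(aq); Q = [K⁺]^2/[Co²⁺]^1.
From E = E° − (0.0592/n) log Q: log Q = (E° − E)·n/0.0592 = (+2.61 − (+2.605))·2/0.0592 = 0.1689.
So 1·log[Co²⁺] = 2·log(0.026) − log Q = -3.1701 − (0.1689) = -3.3390; [Co²⁺] = 10^(-3.3390) ≈ 0.00046 M.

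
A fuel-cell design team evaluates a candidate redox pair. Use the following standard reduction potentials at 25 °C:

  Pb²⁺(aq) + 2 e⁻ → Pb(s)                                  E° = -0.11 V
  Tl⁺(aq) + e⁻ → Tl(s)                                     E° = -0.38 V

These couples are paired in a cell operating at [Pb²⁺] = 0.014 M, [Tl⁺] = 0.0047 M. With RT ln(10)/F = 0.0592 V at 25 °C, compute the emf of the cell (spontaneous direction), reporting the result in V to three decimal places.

Pb²⁺/Pb is the cathode (higher E°), Tl⁺/Tl the anode: E°cell = -0.11 − (-0.38) = +0.27 V, n = 2.
Overall: Pb²⁺(aq) + 2 Tl(s) → Pb(s) + 2 Tl⁺(aq)
Q = [Tl⁺]^2 / ([Pb²⁺]); log Q = -2.802.
E = E° − (0.0592/n) log Q = +0.27 − (0.0592/2)(-2.802) = +0.353 V.

+0.353 V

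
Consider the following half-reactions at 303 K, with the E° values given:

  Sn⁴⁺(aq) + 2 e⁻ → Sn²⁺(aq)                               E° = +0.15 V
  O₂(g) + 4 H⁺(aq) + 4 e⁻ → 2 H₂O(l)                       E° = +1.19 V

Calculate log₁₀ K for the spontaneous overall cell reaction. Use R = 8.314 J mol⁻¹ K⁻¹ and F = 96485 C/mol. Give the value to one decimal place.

69.2

Cathode: O₂/H₂O; anode: Sn⁴⁺/Sn²⁺. E°cell = (+1.19) − (+0.15) = +1.04 V, with n = 4.
ΔG° = −nFE° = −RT ln K, so ln K = nFE°/(RT) = (4)(96485)(+1.04) / ((8.314)(303)) = 159.331.
log₁₀ K = 159.331 / ln 10 = 69.2.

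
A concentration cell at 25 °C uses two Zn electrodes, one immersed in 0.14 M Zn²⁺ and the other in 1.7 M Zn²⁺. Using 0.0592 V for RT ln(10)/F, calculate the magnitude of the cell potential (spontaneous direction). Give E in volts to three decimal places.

+0.032 V

For a concentration cell E°cell = 0. The 1.7 M side is the cathode (reduction is favoured where [Zn²⁺] is higher).
With n = 2, E = −(0.0592/2) log([Zn²⁺]ₐₙ/[Zn²⁺]꜀ₐₜ) = −(0.0592/2) log(0.14/1.7) = −(0.0592/2)(-1.084) = +0.032 V.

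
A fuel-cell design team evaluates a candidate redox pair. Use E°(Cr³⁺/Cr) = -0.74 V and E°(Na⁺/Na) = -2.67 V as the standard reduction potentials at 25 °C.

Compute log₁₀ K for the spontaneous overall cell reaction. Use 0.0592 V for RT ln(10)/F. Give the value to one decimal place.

97.8

Cathode: Cr³⁺/Cr; anode: Na⁺/Na. E°cell = +1.93 V, n = 3.
log K = nE°cell / 0.0592 = (3)(+1.93) / 0.0592 = 97.8.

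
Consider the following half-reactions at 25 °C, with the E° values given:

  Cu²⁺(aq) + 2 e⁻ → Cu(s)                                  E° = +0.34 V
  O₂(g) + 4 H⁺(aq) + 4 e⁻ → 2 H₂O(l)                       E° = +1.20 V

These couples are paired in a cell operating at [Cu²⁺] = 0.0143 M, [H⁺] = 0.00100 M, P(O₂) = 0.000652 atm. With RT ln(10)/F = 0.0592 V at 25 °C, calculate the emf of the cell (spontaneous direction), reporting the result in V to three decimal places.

O₂/H₂O is the cathode (higher E°), Cu²⁺/Cu the anode: E°cell = +1.20 − (+0.34) = +0.86 V, n = 4.
Overall: O₂(g) + 4 H⁺(aq) + 2 Cu(s) → 2 H₂O(l) + 2 Cu²⁺(aq)
Q = [Cu²⁺]^2 / (P(O₂)·[H⁺]^4); log Q = 11.496.
E = E° − (0.0592/n) log Q = +0.86 − (0.0592/4)(11.496) = +0.690 V.

+0.690 V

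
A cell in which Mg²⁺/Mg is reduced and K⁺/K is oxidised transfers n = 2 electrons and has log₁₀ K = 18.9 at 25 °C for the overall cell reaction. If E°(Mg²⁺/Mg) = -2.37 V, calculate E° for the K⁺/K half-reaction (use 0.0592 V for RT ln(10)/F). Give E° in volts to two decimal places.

E°cell = (0.0592/n)·log K = (0.0592/2)(18.9) = +0.559 V.
Since Mg²⁺/Mg is the cathode and K⁺/K the anode, E°cell = E°(Mg²⁺/Mg) − E°(K⁺/K).
So E°(K⁺/K) = E°(Mg²⁺/Mg) − E°cell = (-2.37) − (+0.559) = -2.93 V.

-2.93 V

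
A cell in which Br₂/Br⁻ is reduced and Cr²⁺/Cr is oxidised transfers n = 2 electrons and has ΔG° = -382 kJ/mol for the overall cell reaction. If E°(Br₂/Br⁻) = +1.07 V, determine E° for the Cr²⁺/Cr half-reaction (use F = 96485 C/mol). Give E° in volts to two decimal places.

-0.91 V

E°cell = −ΔG°/(nF) = −(-382×10³)/((2)(96485)) = +1.980 V.
Since Br₂/Br⁻ is the cathode and Cr²⁺/Cr the anode, E°cell = E°(Br₂/Br⁻) − E°(Cr²⁺/Cr).
So E°(Cr²⁺/Cr) = E°(Br₂/Br⁻) − E°cell = (+1.07) − (+1.980) = -0.91 V.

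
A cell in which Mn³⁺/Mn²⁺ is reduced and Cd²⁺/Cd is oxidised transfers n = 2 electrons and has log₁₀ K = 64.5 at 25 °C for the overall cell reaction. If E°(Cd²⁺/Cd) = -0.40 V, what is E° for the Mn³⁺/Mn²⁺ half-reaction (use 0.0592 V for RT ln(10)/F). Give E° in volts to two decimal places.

+1.51 V

E°cell = (0.0592/n)·log K = (0.0592/2)(64.5) = +1.909 V.
Since Mn³⁺/Mn²⁺ is the cathode and Cd²⁺/Cd the anode, E°cell = E°(Mn³⁺/Mn²⁺) − E°(Cd²⁺/Cd).
So E°(Mn³⁺/Mn²⁺) = E°cell + E°(Cd²⁺/Cd) = +1.909 + (-0.40) = +1.51 V.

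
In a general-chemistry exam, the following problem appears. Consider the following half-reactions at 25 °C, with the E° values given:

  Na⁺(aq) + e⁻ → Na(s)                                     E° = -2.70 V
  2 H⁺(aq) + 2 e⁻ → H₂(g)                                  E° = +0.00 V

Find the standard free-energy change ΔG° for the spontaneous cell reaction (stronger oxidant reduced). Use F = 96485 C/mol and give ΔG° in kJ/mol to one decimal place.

-521.0 kJ/mol

H⁺/H₂ (E° = +0.00 V) is the cathode; Na⁺/Na (E° = -2.70 V) is the anode, so E°cell = +2.70 V.
Balancing electrons gives n = 2 (lcm of 2 and 1).
ΔG° = −nFE° = −(2)(96485)(+2.70) = -521,019 J = -521.0 kJ/mol.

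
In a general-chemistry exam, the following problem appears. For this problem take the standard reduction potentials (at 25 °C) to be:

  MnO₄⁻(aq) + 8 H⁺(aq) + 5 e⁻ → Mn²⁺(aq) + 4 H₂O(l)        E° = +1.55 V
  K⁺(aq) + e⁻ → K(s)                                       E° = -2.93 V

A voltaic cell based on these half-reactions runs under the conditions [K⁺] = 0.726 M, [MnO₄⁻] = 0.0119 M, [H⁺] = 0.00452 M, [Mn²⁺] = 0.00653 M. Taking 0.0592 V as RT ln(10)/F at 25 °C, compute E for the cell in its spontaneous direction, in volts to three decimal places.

MnO₄⁻/Mn²⁺ is the cathode (higher E°), K⁺/K the anode: E°cell = +1.55 − (-2.93) = +4.48 V, n = 5.
Overall: MnO₄⁻(aq) + 8 H⁺(aq) + 5 K(s) → Mn²⁺(aq) + 4 H₂O(l) + 5 K⁺(aq)
Q = [Mn²⁺]·[K⁺]^5 / ([MnO₄⁻]·[H⁺]^8); log Q = 17.803.
E = E° − (0.0592/n) log Q = +4.48 − (0.0592/5)(17.803) = +4.269 V.

+4.269 V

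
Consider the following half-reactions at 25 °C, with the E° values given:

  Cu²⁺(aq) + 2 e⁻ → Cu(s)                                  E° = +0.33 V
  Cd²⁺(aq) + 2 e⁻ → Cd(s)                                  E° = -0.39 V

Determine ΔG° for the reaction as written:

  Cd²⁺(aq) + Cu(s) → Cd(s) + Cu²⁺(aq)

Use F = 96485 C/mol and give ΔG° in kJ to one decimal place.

As written, Cd²⁺/Cd is reduced (cathode) and Cu²⁺/Cu is oxidised (anode), so E°cell = (-0.39) − (+0.33) = -0.72 V.
Balancing electrons gives n = 2.
ΔG° = −nFE° = −(2)(96485)(-0.72) = 138,938 J = +138.9 kJ.

+138.9 kJ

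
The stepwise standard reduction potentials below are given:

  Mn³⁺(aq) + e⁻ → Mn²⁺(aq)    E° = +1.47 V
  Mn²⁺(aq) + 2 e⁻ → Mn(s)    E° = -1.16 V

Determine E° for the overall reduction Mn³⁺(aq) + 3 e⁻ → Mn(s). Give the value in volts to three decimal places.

-0.283 V

Since ΔG° = −nFE° is additive over sequential reductions, n₃E°₃ = n₁E°₁ + n₂E°₂.
E°₃ = (1×+1.47 + 2×-1.16) / 3 = (-0.850) / 3 = -0.283 V.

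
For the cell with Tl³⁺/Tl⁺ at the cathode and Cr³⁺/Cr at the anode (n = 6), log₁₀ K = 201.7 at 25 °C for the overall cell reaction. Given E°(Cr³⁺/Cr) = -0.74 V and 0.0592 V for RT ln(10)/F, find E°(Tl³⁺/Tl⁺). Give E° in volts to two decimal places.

E°cell = (0.0592/n)·log K = (0.0592/6)(201.7) = +1.990 V.
Since Tl³⁺/Tl⁺ is the cathode and Cr³⁺/Cr the anode, E°cell = E°(Tl³⁺/Tl⁺) − E°(Cr³⁺/Cr).
So E°(Tl³⁺/Tl⁺) = E°cell + E°(Cr³⁺/Cr) = +1.990 + (-0.74) = +1.25 V.

+1.25 V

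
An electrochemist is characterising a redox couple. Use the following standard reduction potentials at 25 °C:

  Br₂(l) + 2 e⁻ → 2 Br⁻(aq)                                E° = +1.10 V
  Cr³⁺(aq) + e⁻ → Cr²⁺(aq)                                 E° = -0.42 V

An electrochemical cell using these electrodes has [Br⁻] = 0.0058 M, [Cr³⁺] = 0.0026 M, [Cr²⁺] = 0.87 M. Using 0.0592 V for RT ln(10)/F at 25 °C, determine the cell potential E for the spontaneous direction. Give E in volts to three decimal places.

Br₂/Br⁻ is the cathode (higher E°), Cr³⁺/Cr²⁺ the anode: E°cell = +1.10 − (-0.42) = +1.52 V, n = 2.
Overall: Br₂(l) + 2 Cr²⁺(aq) → 2 Br⁻(aq) + 2 Cr³⁺(aq)
Q = [Br⁻]^2·[Cr³⁺]^2 / ([Cr²⁺]^2); log Q = -9.522.
E = E° − (0.0592/n) log Q = +1.52 − (0.0592/2)(-9.522) = +1.802 V.

+1.802 V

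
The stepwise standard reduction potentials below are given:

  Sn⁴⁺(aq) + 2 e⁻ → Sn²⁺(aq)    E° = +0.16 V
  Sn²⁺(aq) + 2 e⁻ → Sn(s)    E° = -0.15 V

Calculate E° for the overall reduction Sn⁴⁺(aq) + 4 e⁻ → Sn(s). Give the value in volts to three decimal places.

+0.005 V

Since ΔG° = −nFE° is additive over sequential reductions, n₃E°₃ = n₁E°₁ + n₂E°₂.
E°₃ = (2×+0.16 + 2×-0.15) / 4 = (+0.020) / 4 = +0.005 V.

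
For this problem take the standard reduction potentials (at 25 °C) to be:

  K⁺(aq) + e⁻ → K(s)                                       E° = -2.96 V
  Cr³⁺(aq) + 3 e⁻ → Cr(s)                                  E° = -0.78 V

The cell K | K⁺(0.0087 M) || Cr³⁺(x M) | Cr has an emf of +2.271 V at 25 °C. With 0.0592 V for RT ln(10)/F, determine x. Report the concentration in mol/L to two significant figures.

0.027 M

Cr³⁺/Cr is the cathode, K⁺/K the anode: E°cell = +2.18 V, n = 3.
Overall reaction: Cr³⁺(aq) + 3 K(s) → Cr(s) + 3 K⁺(aq); Q = [K⁺]^3/[Cr³⁺]^1.
From E = E° − (0.0592/n) log Q: log Q = (E° − E)·n/0.0592 = (+2.18 − (+2.271))·3/0.0592 = -4.6115.
So 1·log[Cr³⁺] = 3·log(0.0087) − log Q = -6.1814 − (-4.6115) = -1.5699; [Cr³⁺] = 10^(-1.5699) ≈ 0.027 M.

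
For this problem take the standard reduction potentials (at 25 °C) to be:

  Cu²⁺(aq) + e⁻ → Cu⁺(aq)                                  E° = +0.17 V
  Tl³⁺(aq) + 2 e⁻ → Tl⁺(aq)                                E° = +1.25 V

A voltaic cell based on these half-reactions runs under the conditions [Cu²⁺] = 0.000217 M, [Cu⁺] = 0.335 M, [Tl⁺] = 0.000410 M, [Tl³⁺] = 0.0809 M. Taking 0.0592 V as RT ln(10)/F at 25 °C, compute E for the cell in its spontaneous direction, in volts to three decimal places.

Tl³⁺/Tl⁺ is the cathode (higher E°), Cu²⁺/Cu⁺ the anode: E°cell = +1.25 − (+0.17) = +1.08 V, n = 2.
Overall: Tl³⁺(aq) + 2 Cu⁺(aq) → Tl⁺(aq) + 2 Cu²⁺(aq)
Q = [Tl⁺]·[Cu²⁺]^2 / ([Tl³⁺]·[Cu⁺]^2); log Q = -8.672.
E = E° − (0.0592/n) log Q = +1.08 − (0.0592/2)(-8.672) = +1.337 V.

+1.337 V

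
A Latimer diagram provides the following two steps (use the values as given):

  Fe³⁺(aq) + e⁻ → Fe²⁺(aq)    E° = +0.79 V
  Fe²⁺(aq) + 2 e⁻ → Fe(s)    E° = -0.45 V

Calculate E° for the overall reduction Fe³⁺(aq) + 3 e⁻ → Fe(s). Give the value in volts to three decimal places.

Adding the free-energy changes (−nFE°) of the two steps gives −n₃FE°₃ = −n₁FE°₁ − n₂FE°₂.
E°₃ = (1×+0.79 + 2×-0.45) / 3 = (-0.110) / 3 = -0.037 V.

-0.037 V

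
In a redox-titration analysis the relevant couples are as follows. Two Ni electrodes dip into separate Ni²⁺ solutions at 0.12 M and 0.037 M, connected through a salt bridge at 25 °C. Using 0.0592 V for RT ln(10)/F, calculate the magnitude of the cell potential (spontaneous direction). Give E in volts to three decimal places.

For a concentration cell E°cell = 0. The 0.12 M side is the cathode (reduction is favoured where [Ni²⁺] is higher).
With n = 2, E = −(0.0592/2) log([Ni²⁺]ₐₙ/[Ni²⁺]꜀ₐₜ) = −(0.0592/2) log(0.037/0.12) = −(0.0592/2)(-0.511) = +0.015 V.

+0.015 V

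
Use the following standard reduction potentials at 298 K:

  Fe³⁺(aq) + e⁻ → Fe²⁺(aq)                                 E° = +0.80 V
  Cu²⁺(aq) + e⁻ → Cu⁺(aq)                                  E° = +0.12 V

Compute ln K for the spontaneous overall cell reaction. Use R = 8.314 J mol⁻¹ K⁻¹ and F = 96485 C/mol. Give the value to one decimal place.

26.5

Cathode: Fe³⁺/Fe²⁺; anode: Cu²⁺/Cu⁺. E°cell = (+0.80) − (+0.12) = +0.68 V, with n = 1.
ΔG° = −nFE° = −RT ln K, so ln K = nFE°/(RT) = (1)(96485)(+0.68) / ((8.314)(298)) = 26.481.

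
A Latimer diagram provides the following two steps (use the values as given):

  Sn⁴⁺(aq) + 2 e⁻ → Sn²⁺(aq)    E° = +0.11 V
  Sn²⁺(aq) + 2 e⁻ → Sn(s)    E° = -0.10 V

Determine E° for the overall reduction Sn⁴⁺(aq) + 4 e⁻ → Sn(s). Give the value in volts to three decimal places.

+0.005 V

Since ΔG° = −nFE° is additive over sequential reductions, n₃E°₃ = n₁E°₁ + n₂E°₂.
E°₃ = (2×+0.11 + 2×-0.10) / 4 = (+0.020) / 4 = +0.005 V.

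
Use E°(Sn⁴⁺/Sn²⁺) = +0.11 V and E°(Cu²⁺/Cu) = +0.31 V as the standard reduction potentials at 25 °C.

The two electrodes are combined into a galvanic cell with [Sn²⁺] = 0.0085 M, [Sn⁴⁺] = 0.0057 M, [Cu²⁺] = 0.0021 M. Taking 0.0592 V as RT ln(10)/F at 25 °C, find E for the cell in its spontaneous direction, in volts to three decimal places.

Cu²⁺/Cu is the cathode (higher E°), Sn⁴⁺/Sn²⁺ the anode: E°cell = +0.31 − (+0.11) = +0.20 V, n = 2.
Overall: Cu²⁺(aq) + Sn²⁺(aq) → Cu(s) + Sn⁴⁺(aq)
Q = [Sn⁴⁺] / ([Cu²⁺]·[Sn²⁺]); log Q = 2.504.
E = E° − (0.0592/n) log Q = +0.20 − (0.0592/2)(2.504) = +0.126 V.

+0.126 V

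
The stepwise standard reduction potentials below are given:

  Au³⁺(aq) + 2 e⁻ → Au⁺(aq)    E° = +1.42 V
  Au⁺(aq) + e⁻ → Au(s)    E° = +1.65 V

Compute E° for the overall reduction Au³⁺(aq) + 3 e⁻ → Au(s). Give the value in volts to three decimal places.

Adding the free-energy changes (−nFE°) of the two steps gives −n₃FE°₃ = −n₁FE°₁ − n₂FE°₂.
E°₃ = (2×+1.42 + 1×+1.65) / 3 = (+4.490) / 3 = +1.497 V.

+1.497 V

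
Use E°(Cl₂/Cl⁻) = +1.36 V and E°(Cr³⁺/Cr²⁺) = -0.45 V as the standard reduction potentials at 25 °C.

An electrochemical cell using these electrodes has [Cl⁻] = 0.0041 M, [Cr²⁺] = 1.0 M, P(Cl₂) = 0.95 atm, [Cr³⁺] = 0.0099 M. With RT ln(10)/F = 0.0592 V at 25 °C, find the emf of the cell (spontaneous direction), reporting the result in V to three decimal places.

Cl₂/Cl⁻ is the cathode (higher E°), Cr³⁺/Cr²⁺ the anode: E°cell = +1.36 − (-0.45) = +1.81 V, n = 2.
Overall: Cl₂(g) + 2 Cr²⁺(aq) → 2 Cl⁻(aq) + 2 Cr³⁺(aq)
Q = [Cl⁻]^2·[Cr³⁺]^2 / (P(Cl₂)·[Cr²⁺]^2); log Q = -8.761.
E = E° − (0.0592/n) log Q = +1.81 − (0.0592/2)(-8.761) = +2.069 V.

+2.069 V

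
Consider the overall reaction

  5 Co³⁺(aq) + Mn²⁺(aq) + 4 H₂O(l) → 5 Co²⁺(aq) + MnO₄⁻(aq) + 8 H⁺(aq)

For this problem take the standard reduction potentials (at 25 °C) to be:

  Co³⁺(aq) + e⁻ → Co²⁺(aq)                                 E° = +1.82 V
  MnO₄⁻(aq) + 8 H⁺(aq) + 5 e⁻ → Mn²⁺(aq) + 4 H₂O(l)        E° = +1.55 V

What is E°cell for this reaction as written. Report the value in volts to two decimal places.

+0.27 V

The Co³⁺/Co²⁺ couple has the higher reduction potential, so it is the cathode; MnO₄⁻/Mn²⁺ is oxidised at the anode.
E°cell = E°(cathode) − E°(anode) = (+1.82) − (+1.55) = +0.27 V.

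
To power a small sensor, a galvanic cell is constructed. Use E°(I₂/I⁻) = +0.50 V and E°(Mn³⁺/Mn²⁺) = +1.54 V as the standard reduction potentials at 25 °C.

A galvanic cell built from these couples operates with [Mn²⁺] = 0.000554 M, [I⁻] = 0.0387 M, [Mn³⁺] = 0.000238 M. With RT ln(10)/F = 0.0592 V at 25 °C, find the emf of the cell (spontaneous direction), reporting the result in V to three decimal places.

Mn³⁺/Mn²⁺ is the cathode (higher E°), I₂/I⁻ the anode: E°cell = +1.54 − (+0.50) = +1.04 V, n = 2.
Overall: 2 Mn³⁺(aq) + 2 I⁻(aq) → 2 Mn²⁺(aq) + I₂(s)
Q = [Mn²⁺]^2 / ([Mn³⁺]^2·[I⁻]^2); log Q = 3.558.
E = E° − (0.0592/n) log Q = +1.04 − (0.0592/2)(3.558) = +0.935 V.

+0.935 V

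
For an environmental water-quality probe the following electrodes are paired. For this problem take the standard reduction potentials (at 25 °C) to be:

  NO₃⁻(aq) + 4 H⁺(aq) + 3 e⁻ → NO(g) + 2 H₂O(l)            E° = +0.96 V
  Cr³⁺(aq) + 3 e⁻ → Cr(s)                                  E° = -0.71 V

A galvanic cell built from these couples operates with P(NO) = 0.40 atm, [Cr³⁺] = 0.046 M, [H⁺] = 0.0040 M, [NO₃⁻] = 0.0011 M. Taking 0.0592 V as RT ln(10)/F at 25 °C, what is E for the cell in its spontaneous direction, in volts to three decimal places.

NO₃⁻/NO is the cathode (higher E°), Cr³⁺/Cr the anode: E°cell = +0.96 − (-0.71) = +1.67 V, n = 3.
Overall: NO₃⁻(aq) + 4 H⁺(aq) + Cr(s) → NO(g) + 2 H₂O(l) + Cr³⁺(aq)
Q = P(NO)·[Cr³⁺] / ([NO₃⁻]·[H⁺]^4); log Q = 10.815.
E = E° − (0.0592/n) log Q = +1.67 − (0.0592/3)(10.815) = +1.457 V.

+1.457 V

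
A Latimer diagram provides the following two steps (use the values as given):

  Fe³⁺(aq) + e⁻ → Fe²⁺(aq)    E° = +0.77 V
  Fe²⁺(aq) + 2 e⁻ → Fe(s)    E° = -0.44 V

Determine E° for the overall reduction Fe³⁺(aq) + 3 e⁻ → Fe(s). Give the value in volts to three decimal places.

-0.037 V

Since ΔG° = −nFE° is additive over sequential reductions, n₃E°₃ = n₁E°₁ + n₂E°₂.
E°₃ = (1×+0.77 + 2×-0.44) / 3 = (-0.110) / 3 = -0.037 V.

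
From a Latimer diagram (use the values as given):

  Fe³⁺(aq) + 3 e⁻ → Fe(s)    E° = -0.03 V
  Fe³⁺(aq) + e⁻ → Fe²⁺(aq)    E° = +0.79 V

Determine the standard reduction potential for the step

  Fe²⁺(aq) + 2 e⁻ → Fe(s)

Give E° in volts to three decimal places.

Sequential free energies add, so n₃E°₃ = n₁E°₁ + n₂E°₂.
With n₃ = 3, and the known step contributing 1×(+0.79) V, the unknown satisfies 2·E° = 3×(-0.03) − 1×(+0.79) = -0.880.
E° = -0.880 / 2 = -0.440 V.

-0.440 V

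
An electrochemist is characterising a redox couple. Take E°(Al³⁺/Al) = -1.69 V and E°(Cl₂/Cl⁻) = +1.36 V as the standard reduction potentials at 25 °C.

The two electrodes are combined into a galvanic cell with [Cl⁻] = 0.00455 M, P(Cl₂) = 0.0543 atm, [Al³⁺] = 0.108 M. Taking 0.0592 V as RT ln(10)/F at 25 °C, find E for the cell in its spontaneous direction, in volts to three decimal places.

Cl₂/Cl⁻ is the cathode (higher E°), Al³⁺/Al the anode: E°cell = +1.36 − (-1.69) = +3.05 V, n = 6.
Overall: 3 Cl₂(g) + 2 Al(s) → 6 Cl⁻(aq) + 2 Al³⁺(aq)
Q = [Cl⁻]^6·[Al³⁺]^2 / (P(Cl₂)^3); log Q = -12.189.
E = E° − (0.0592/n) log Q = +3.05 − (0.0592/6)(-12.189) = +3.170 V.

+3.170 V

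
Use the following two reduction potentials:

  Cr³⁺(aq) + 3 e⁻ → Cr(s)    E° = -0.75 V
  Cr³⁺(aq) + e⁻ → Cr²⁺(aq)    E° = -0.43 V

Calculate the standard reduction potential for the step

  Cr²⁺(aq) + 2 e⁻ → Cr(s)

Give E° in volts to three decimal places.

Sequential free energies add, so n₃E°₃ = n₁E°₁ + n₂E°₂.
With n₃ = 3, and the known step contributing 1×(-0.43) V, the unknown satisfies 2·E° = 3×(-0.75) − 1×(-0.43) = -1.820.
E° = -1.820 / 2 = -0.910 V.

-0.910 V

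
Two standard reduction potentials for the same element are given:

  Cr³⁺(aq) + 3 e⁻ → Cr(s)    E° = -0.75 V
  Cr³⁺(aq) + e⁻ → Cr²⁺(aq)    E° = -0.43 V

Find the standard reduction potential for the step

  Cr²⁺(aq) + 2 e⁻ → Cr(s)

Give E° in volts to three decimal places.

Sequential free energies add, so n₃E°₃ = n₁E°₁ + n₂E°₂.
With n₃ = 3, and the known step contributing 1×(-0.43) V, the unknown satisfies 2·E° = 3×(-0.75) − 1×(-0.43) = -1.820.
E° = -1.820 / 2 = -0.910 V.

-0.910 V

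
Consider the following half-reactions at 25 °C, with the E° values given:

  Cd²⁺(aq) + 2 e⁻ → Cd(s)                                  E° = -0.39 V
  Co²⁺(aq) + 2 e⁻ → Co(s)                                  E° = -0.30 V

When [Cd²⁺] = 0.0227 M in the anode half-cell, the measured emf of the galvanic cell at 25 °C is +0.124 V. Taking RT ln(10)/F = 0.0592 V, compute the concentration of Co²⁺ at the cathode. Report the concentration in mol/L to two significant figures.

0.32 M

Co²⁺/Co is the cathode, Cd²⁺/Cd the anode: E°cell = +0.09 V, n = 2.
Overall reaction: Co²⁺(aq) + Cd(s) → Co(s) + Cd²⁺(aq); Q = [Cd²⁺]^1/[Co²⁺]^1.
From E = E° − (0.0592/n) log Q: log Q = (E° − E)·n/0.0592 = (+0.09 − (+0.124))·2/0.0592 = -1.1486.
So 1·log[Co²⁺] = 1·log(0.0227) − log Q = -1.6440 − (-1.1486) = -0.4954; [Co²⁺] = 10^(-0.4954) ≈ 0.32 M.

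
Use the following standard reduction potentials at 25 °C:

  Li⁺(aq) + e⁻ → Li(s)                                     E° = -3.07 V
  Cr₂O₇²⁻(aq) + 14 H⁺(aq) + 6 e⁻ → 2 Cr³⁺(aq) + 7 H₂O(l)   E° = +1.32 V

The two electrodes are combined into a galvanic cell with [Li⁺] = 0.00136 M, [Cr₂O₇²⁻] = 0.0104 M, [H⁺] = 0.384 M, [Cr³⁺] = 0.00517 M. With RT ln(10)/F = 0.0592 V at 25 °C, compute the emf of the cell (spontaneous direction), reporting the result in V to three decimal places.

Cr₂O₇²⁻/Cr³⁺ is the cathode (higher E°), Li⁺/Li the anode: E°cell = +1.32 − (-3.07) = +4.39 V, n = 6.
Overall: Cr₂O₇²⁻(aq) + 14 H⁺(aq) + 6 Li(s) → 2 Cr³⁺(aq) + 7 H₂O(l) + 6 Li⁺(aq)
Q = [Cr³⁺]^2·[Li⁺]^6 / ([Cr₂O₇²⁻]·[H⁺]^14); log Q = -13.969.
E = E° − (0.0592/n) log Q = +4.39 − (0.0592/6)(-13.969) = +4.528 V.

+4.528 V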